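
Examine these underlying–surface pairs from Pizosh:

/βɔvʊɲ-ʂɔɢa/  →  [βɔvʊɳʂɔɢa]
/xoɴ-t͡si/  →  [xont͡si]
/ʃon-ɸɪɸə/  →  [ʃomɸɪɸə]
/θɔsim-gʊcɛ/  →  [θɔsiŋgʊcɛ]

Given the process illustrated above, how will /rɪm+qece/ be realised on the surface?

The data show regressive place assimilation: /ɲ/ → [ɳ] before /ʂ/; /ɴ/ → [n] before /t͡s/; /n/ → [m] before /ɸ/; /m/ → [ŋ] before /g/. In each pair only place changes, matching the following consonant, while manner and voice stay constant.
/m/ is a voiced bilabial nasal. The following trigger /q/ is uvular, so /m/ must become uvular as well.
Changing only its place to uvular gives [ɴ] — the voiced uvular nasal.

[rɪɴqece]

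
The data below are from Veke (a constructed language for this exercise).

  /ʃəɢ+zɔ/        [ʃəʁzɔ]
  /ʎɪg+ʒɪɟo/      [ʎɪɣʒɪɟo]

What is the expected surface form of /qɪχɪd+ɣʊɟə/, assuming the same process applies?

The data show regressive manner assimilation: /ɢ/ → [ʁ] before /z/; /g/ → [ɣ] before /ʒ/. In each pair only manner changes, matching the following consonant, while place and voice stay constant.
/d/ is a voiced alveolar stop. The following trigger /ɣ/ is a fricative, so /d/ must become a fricative as well.
The voiced alveolar fricative is [z], so /d/ → [z].

[qɪχɪzɣʊɟə]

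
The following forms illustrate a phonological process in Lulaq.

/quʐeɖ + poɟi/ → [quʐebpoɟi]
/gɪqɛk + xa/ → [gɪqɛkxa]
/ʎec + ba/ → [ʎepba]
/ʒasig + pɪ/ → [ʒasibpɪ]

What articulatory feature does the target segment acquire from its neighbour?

place

Underlying /ɖ/ is realised as [b] next to /p/; /p/ itself does not change.
/ɖ/ is retroflex while /p/ is bilabial; the output [b] is bilabial, matching the trigger — so the feature that spreads is place.
The same holds elsewhere in the data: /c/ → [p] before /b/ (palatal → bilabial, matching bilabial); /g/ → [b] before /p/ (velar → bilabial, matching bilabial) — only place changes, and always toward the following segment.
No alternation appears in [gɪqɛkxa]: there the adjacent consonants already agree in place (/k/ and /x/ are both velar), so this form is consistent with the same rule.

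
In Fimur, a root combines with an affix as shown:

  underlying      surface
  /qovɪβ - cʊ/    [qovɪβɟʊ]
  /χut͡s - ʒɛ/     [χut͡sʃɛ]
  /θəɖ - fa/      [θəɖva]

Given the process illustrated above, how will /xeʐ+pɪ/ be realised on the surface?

[xeʐbɪ]

The data show progressive voicing assimilation: /c/ → [ɟ] after /β/; /ʒ/ → [ʃ] after /t͡s/; /f/ → [v] after /ɖ/. In each pair only voicing changes, matching the preceding consonant, while place and manner stay constant.
The rule targets /p/ (voiceless bilabial stop), which sits after the trigger /ʐ/ (voiced).
Changing only its voicing to voiced gives [b] — the voiced bilabial stop.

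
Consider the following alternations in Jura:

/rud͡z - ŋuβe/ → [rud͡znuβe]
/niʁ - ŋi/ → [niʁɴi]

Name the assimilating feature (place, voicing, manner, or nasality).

The segment that alternates is /ŋ/, which surfaces as [n] when adjacent to /d͡z/.
/ŋ/ is velar while /d͡z/ is alveolar; the output [n] is alveolar, matching the trigger — so the feature that spreads is place.
Checking the remaining alternation: /ŋ/ → [ɴ] after /ʁ/ (velar → uvular, matching uvular) — only place changes, and always toward the preceding segment.

place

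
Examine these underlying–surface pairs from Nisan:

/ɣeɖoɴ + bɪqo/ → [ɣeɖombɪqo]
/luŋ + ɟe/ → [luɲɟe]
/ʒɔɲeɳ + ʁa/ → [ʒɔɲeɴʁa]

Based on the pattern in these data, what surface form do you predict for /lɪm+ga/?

The data show regressive place assimilation: /ɴ/ → [m] before /b/; /ŋ/ → [ɲ] before /ɟ/; /ɳ/ → [ɴ] before /ʁ/. In each pair only place changes, matching the following consonant, while manner and voice stay constant.
/m/ is a voiced bilabial nasal. The following trigger /g/ is velar, so /m/ must become velar as well.
Changing only its place to velar gives [ŋ] — the voiced velar nasal.

[lɪŋga]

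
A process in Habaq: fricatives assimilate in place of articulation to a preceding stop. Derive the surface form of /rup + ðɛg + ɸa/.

[rupβɛgxa]

/ð/ is a voiced dental fricative. The preceding trigger /p/ is bilabial, so /ð/ must become bilabial as well.
A voiced bilabial fricative is [β], so the surface segment is [β].
At the second juncture, /ɸ/ likewise becomes [x] adjacent to /g/.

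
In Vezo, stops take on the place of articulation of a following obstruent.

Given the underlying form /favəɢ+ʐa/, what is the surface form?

[favəɖʐa]

/ɢ/ is a voiced uvular stop. The following trigger /ʐ/ is retroflex, so /ɢ/ must become retroflex as well.
The voiced retroflex stop is [ɖ], so /ɢ/ → [ɖ].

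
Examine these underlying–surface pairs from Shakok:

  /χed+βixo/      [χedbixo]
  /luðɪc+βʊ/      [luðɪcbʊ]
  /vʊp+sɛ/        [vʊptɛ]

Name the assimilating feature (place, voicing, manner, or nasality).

Comparing underlying and surface forms, /β/ → [b] is the alternation; the neighbouring /d/ is constant.
/β/ is a fricative while /d/ is a stop; the output [b] is a stop, matching the trigger — so the feature that spreads is manner.
The same holds elsewhere in the data: /β/ → [b] after /c/ (fricative → stop, matching a stop); /s/ → [t] after /p/ (fricative → stop, matching a stop) — only manner changes, and always toward the preceding segment.

manner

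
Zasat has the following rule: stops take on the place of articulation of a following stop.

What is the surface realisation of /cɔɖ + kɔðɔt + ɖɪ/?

[cɔgkɔðɔʈɖɪ]

/ɖ/ is a voiced retroflex stop. The following trigger /k/ is velar, so /ɖ/ must become velar as well.
The voiced velar stop is [g], so /ɖ/ → [g].
The same rule applies at the second boundary: /t/ → [ʈ] next to /ɖ/.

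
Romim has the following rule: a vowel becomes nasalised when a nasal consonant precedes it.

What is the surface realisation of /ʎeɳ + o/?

[ʎeɳõ]

The vowel /o/ is adjacent to the preceding nasal /ɳ/, so it acquires [+nasal] and surfaces as [õ].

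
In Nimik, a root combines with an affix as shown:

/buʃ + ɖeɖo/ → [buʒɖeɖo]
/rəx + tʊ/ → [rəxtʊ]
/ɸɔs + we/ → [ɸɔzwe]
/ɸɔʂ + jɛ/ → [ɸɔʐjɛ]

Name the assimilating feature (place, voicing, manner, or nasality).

voicing

Comparing underlying and surface forms, /ʃ/ → [ʒ] is the alternation; the neighbouring /ɖ/ is constant.
/ʃ/ is voiceless while /ɖ/ is voiced; the output [ʒ] is voiced, matching the trigger — so the feature that spreads is voicing.
The same holds elsewhere in the data: /s/ → [z] before /w/ (voiceless → voiced, matching voiced); /ʂ/ → [ʐ] before /j/ (voiceless → voiced, matching voiced) — only voicing changes, and always toward the following segment.
No alternation appears in [rəxtʊ]: there the adjacent consonants already agree in voicing (/x/ and /t/ are both voiceless), so this form is consistent with the same rule.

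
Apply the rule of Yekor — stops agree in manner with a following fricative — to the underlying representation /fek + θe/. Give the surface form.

[fexθe]

/k/ is a voiceless velar stop. The following trigger /θ/ is a fricative, so /k/ must become a fricative as well.
A voiceless velar fricative is [x], so the surface segment is [x].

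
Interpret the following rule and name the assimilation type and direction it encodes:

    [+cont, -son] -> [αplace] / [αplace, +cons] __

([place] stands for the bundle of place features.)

progressive place assimilation

The rule copies the place features (abbreviated [place]) from the environment onto the target, so the assimilating feature is place.
The conditioning segment sits to the left of the focus bar, meaning the trigger precedes the segment that changes — progressive assimilation.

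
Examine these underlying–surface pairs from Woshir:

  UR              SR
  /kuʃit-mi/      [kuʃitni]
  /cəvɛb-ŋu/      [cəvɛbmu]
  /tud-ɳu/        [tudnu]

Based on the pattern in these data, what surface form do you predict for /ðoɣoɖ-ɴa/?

[ðoɣoɖɳa]

The data show progressive place assimilation: /m/ → [n] after /t/; /ŋ/ → [m] after /b/; /ɳ/ → [n] after /d/. In each pair only place changes, matching the preceding consonant, while manner and voice stay constant.
The rule targets /ɴ/ (voiced uvular nasal), which sits after the trigger /ɖ/ (retroflex).
A voiced retroflex nasal is [ɳ], so the surface segment is [ɳ].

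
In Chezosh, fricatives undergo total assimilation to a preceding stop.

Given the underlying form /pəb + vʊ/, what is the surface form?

/v/ is the segment targeted by the rule; it sits immediately after /b/, so it assimilates completely and surfaces as [b].

[pəbbʊ]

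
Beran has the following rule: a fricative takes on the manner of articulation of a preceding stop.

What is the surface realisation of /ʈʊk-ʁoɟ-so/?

[ʈʊkɢoɟto]

/ʁ/ is a voiced uvular fricative. The preceding trigger /k/ is a stop, so /ʁ/ must become a stop as well.
The voiced uvular stop is [ɢ], so /ʁ/ → [ɢ].
At the second juncture, /s/ likewise becomes [t] adjacent to /ɟ/.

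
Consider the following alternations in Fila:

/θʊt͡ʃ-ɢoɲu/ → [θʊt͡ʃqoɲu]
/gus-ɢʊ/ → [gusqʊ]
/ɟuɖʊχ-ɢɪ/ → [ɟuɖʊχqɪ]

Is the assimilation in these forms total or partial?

partial assimilation

Underlying /ɢ/ is realised as [q] next to /t͡ʃ/; /t͡ʃ/ itself does not change.
/ɢ/ is voiced while /t͡ʃ/ is voiceless; the output [q] is voiceless, matching the trigger — so the feature that spreads is voicing.
Place and manner are unchanged, so the assimilation is partial, not total.
Checking the remaining alternations: /ɢ/ → [q] after /s/ (voiced → voiceless, matching voiceless); /ɢ/ → [q] after /χ/ (voiced → voiceless, matching voiceless) — only voicing changes, and always toward the preceding segment.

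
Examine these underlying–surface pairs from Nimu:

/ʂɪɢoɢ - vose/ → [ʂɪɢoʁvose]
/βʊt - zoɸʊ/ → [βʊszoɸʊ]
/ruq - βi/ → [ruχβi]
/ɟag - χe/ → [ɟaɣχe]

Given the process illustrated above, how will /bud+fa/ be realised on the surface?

The data show regressive manner assimilation: /ɢ/ → [ʁ] before /v/; /t/ → [s] before /z/; /q/ → [χ] before /β/; /g/ → [ɣ] before /χ/. In each pair only manner changes, matching the following consonant, while place and voice stay constant.
/d/ is a voiced alveolar stop. The following trigger /f/ is a fricative, so /d/ must become a fricative as well.
A voiced alveolar fricative is [z], so the surface segment is [z].

[buzfa]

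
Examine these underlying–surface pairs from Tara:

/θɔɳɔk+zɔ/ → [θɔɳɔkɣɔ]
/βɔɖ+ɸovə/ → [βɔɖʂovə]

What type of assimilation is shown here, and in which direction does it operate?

progressive place assimilation

The segment that alternates is /z/, which surfaces as [ɣ] when adjacent to /k/.
/z/ is alveolar while /k/ is velar; the output [ɣ] is velar, matching the trigger — so the feature that spreads is place.
Manner and voice are unchanged, so the assimilation is partial, not total.
The other alternating form patterns the same way: /ɸ/ → [ʂ] after /ɖ/ (bilabial → retroflex, matching retroflex) — only place changes, and always toward the preceding segment.
The trigger is the preceding segment, so the direction is progressive (perseverative).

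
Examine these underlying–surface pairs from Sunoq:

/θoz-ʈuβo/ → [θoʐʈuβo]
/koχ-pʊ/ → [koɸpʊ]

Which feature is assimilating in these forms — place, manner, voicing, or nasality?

Comparing underlying and surface forms, /z/ → [ʐ] is the alternation; the neighbouring /ʈ/ is constant.
The change alveolar → retroflex matches the place of the following /ʈ/, identifying this as place assimilation.
The same holds elsewhere in the data: /χ/ → [ɸ] before /p/ (uvular → bilabial, matching bilabial) — only place changes, and always toward the following segment.

place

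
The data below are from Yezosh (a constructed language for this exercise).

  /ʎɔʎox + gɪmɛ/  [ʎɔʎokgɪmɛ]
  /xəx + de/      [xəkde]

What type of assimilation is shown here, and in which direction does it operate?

regressive manner assimilation

Underlying /x/ is realised as [k] next to /g/; /g/ itself does not change.
The change fricative → stop matches the manner of the following /g/, identifying this as manner assimilation.
Place and voice are unchanged, so the assimilation is partial, not total.
The other alternating form patterns the same way: /x/ → [k] before /d/ (fricative → stop, matching a stop) — only manner changes, and always toward the following segment.
The trigger is the following segment, so the direction is regressive (anticipatory).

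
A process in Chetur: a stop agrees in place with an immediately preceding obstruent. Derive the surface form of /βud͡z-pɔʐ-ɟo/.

/p/ is a voiceless bilabial stop. The preceding trigger /d͡z/ is alveolar, so /p/ must become alveolar as well.
A voiceless alveolar stop is [t], so the surface segment is [t].
At the second juncture, /ɟ/ likewise becomes [ɖ] adjacent to /ʐ/.

[βud͡ztɔʐɖo]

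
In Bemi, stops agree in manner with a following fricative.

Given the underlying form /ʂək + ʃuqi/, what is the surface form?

[ʂəxʃuqi]

The rule targets /k/ (voiceless velar stop), which sits before the trigger /ʃ/ (fricative).
Changing only its manner to fricative gives [x] — the voiceless velar fricative.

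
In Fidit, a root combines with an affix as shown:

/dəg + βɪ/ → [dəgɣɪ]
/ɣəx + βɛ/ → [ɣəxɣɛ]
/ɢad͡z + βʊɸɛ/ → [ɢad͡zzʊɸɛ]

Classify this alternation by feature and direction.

progressive place assimilation

Comparing underlying and surface forms, /β/ → [ɣ] is the alternation; the neighbouring /g/ is constant.
/β/ is bilabial while /g/ is velar; the output [ɣ] is velar, matching the trigger — so the feature that spreads is place.
Manner and voice are unchanged, so the assimilation is partial, not total.
The same holds elsewhere in the data: /β/ → [ɣ] after /x/ (bilabial → velar, matching velar); /β/ → [z] after /d͡z/ (bilabial → alveolar, matching alveolar) — only place changes, and always toward the preceding segment.
Since the segment that changes follows the conditioning segment, the assimilation is progressive.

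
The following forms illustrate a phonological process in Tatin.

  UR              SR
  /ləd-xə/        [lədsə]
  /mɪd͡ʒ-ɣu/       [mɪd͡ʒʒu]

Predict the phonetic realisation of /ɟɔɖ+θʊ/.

[ɟɔɖʂʊ]

The data show progressive place assimilation: /x/ → [s] after /d/; /ɣ/ → [ʒ] after /d͡ʒ/. In each pair only place changes, matching the preceding consonant, while manner and voice stay constant.
The rule targets /θ/ (voiceless dental fricative), which sits after the trigger /ɖ/ (retroflex).
Changing only its place to retroflex gives [ʂ] — the voiceless retroflex fricative.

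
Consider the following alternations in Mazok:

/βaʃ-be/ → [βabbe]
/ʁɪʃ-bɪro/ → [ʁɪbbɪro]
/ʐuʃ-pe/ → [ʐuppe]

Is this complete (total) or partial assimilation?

total assimilation

Comparing underlying and surface forms, /ʃ/ → [b] is the alternation; the neighbouring /b/ is constant.
The output [b] is identical to the trigger /b/ — every feature (place, manner, voicing) has been copied — so this is total assimilation.
The other form behaves the same way: /ʃ/ → [p] before /p/ — in each case the output is a copy of the following consonant.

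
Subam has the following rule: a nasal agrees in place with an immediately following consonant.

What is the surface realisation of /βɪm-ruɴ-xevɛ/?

The rule targets /m/ (voiced bilabial nasal), which sits before the trigger /r/ (alveolar).
A voiced alveolar nasal is [n], so the surface segment is [n].
At the second juncture, /ɴ/ likewise becomes [ŋ] adjacent to /x/.

[βɪnruŋxevɛ]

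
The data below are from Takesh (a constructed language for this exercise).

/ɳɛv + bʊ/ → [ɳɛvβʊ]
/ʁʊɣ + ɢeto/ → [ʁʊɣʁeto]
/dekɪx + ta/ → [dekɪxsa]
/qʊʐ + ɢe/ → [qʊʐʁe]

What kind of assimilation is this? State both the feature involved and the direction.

Comparing underlying and surface forms, /b/ → [β] is the alternation; the neighbouring /v/ is constant.
/b/ is a stop while /v/ is a fricative; the output [β] is a fricative, matching the trigger — so the feature that spreads is manner.
Place and voice are unchanged, so the assimilation is partial, not total.
The other alternating forms pattern the same way: /ɢ/ → [ʁ] after /ɣ/ (stop → fricative, matching a fricative); /t/ → [s] after /x/ (stop → fricative, matching a fricative); /ɢ/ → [ʁ] after /ʐ/ (stop → fricative, matching a fricative) — only manner changes, and always toward the preceding segment.
The trigger is the preceding segment, so the direction is progressive (perseverative).

progressive manner assimilation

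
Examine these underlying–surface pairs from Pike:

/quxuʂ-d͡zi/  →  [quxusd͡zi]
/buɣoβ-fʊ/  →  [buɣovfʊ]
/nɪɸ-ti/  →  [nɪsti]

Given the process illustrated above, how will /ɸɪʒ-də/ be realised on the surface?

[ɸɪzdə]

The data show regressive place assimilation: /ʂ/ → [s] before /d͡z/; /β/ → [v] before /f/; /ɸ/ → [s] before /t/. In each pair only place changes, matching the following consonant, while manner and voice stay constant.
/ʒ/ is a voiced postalveolar fricative. The following trigger /d/ is alveolar, so /ʒ/ must become alveolar as well.
The voiced alveolar fricative is [z], so /ʒ/ → [z].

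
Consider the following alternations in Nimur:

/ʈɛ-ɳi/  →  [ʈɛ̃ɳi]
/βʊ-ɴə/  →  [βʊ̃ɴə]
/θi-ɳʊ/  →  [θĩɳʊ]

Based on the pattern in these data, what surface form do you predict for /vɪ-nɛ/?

[vɪ̃nɛ]

The data show regressive nasality assimilation (vowel nasalisation): /ɛ/ → [ɛ̃] before /ɳ/; /ʊ/ → [ʊ̃] before /ɴ/; /i/ → [ĩ] before /ɳ/ — a vowel is nasalised by an immediately following nasal consonant.
The vowel /ɪ/ is adjacent to the following nasal /n/, so it acquires [+nasal] and surfaces as [ɪ̃].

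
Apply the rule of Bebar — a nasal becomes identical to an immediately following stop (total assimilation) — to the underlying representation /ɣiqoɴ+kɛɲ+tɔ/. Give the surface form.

[ɣiqokkɛttɔ]

/ɴ/ is the segment targeted by the rule; it sits immediately before /k/, so it assimilates completely and surfaces as [k].
At the second juncture, /ɲ/ likewise becomes [t] adjacent to /t/.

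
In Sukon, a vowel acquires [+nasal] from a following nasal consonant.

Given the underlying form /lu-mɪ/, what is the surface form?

The vowel /u/ is adjacent to the following nasal /m/, so it acquires [+nasal] and surfaces as [ũ].

[lũmɪ]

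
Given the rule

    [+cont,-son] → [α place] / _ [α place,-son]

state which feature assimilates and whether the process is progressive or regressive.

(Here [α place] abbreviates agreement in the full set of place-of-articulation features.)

regressive place assimilation

The rule copies the place features (abbreviated [place]) from the environment onto the target, so the assimilating feature is place.
Since the environment is written after the underscore, the trigger follows the target; the direction is regressive.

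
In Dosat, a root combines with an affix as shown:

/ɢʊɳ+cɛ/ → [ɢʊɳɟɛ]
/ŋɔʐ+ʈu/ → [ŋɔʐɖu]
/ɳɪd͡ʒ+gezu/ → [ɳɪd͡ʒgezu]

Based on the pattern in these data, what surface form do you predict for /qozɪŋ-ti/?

The data show progressive voicing assimilation: /c/ → [ɟ] after /ɳ/; /ʈ/ → [ɖ] after /ʐ/. In each pair only voicing changes, matching the preceding consonant, while place and manner stay constant.
No alternation appears in [ɳɪd͡ʒgezu]: there the adjacent consonants already agree in voicing (/g/ and /d͡ʒ/ are both voiced), so this form is consistent with the same rule.
/t/ is a voiceless alveolar stop. The preceding trigger /ŋ/ is voiced, so /t/ must become voiced as well.
The voiced alveolar stop is [d], so /t/ → [d].

[qozɪŋdi]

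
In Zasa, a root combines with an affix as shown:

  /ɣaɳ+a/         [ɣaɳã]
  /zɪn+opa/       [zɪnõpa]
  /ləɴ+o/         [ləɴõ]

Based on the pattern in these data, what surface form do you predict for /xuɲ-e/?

The data show progressive nasality assimilation (vowel nasalisation): /a/ → [ã] after /ɳ/; /o/ → [õ] after /n/; /o/ → [õ] after /ɴ/ — a vowel is nasalised by an immediately preceding nasal consonant.
/e/ sits next to the nasal /ɲ/ and is therefore nasalised to [ẽ].

[xuɲẽ]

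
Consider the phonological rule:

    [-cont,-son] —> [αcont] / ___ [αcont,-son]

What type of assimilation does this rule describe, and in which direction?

regressive manner assimilation

The rule copies [cont] (continuancy) from the environment onto the target stops; since [±cont] encodes the stop/fricative manner contrast, the assimilating dimension is manner.
Since the environment is written after the underscore, the trigger follows the target; the direction is regressive.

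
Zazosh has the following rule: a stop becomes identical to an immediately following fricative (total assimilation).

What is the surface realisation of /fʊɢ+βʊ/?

[fʊββʊ]

/ɢ/ is the segment targeted by the rule; it sits immediately before /β/, so it assimilates completely and surfaces as [β].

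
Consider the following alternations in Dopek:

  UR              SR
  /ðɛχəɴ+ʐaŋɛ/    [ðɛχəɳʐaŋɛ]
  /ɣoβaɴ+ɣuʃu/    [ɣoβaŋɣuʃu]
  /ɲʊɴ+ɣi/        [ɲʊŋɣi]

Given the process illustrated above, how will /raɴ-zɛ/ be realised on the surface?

[ranzɛ]

The data show regressive place assimilation: /ɴ/ → [ɳ] before /ʐ/; /ɴ/ → [ŋ] before /ɣ/. In each pair only place changes, matching the following consonant, while manner and voice stay constant.
The rule targets /ɴ/ (voiced uvular nasal), which sits before the trigger /z/ (alveolar).
Changing only its place to alveolar gives [n] — the voiced alveolar nasal.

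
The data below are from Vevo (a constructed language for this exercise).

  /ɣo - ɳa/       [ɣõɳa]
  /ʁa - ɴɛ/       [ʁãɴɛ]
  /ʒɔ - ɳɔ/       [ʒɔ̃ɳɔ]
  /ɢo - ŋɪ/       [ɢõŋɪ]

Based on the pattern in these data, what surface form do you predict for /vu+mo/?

The data show regressive nasality assimilation (vowel nasalisation): /o/ → [õ] before /ɳ/; /a/ → [ã] before /ɴ/; /ɔ/ → [ɔ̃] before /ɳ/; /o/ → [õ] before /ŋ/ — a vowel is nasalised by an immediately following nasal consonant.
/u/ sits next to the nasal /m/ and is therefore nasalised to [ũ].

[vũmo]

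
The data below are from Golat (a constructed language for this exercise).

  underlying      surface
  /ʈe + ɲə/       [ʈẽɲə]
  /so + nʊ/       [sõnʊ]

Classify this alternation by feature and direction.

regressive nasality assimilation (vowel nasalisation)

The vowel /e/ surfaces as nasalised [ẽ] next to the following nasal /ɲ/ — it has acquired the [+nasal] feature of its neighbour.
Likewise in the remaining data: /o/ → [õ] before /n/ — each time a vowel is nasalised next to a following nasal.
Because the conditioning nasal is to the right of the vowel that changes, the process is regressive (anticipatory).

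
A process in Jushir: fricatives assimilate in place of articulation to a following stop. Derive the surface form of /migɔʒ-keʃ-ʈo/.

/ʒ/ is a voiced postalveolar fricative. The following trigger /k/ is velar, so /ʒ/ must become velar as well.
The voiced velar fricative is [ɣ], so /ʒ/ → [ɣ].
At the second juncture, /ʃ/ likewise becomes [ʂ] adjacent to /ʈ/.

[migɔɣkeʂʈo]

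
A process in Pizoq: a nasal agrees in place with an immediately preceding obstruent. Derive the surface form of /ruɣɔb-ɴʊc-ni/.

[ruɣɔbmʊcɲi]

The rule targets /ɴ/ (voiced uvular nasal), which sits after the trigger /b/ (bilabial).
A voiced bilabial nasal is [m], so the surface segment is [m].
At the second juncture, /n/ likewise becomes [ɲ] adjacent to /c/.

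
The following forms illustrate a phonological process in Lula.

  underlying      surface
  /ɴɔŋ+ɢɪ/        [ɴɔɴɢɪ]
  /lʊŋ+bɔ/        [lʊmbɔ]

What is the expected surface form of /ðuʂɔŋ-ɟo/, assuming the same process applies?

[ðuʂɔɲɟo]

The data show regressive place assimilation: /ŋ/ → [ɴ] before /ɢ/; /ŋ/ → [m] before /b/. In each pair only place changes, matching the following consonant, while manner and voice stay constant.
/ŋ/ is a voiced velar nasal. The following trigger /ɟ/ is palatal, so /ŋ/ must become palatal as well.
The voiced palatal nasal is [ɲ], so /ŋ/ → [ɲ].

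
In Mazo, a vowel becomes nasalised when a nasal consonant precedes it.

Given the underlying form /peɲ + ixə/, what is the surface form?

/i/ sits next to the nasal /ɲ/ and is therefore nasalised to [ĩ].

[peɲĩxə]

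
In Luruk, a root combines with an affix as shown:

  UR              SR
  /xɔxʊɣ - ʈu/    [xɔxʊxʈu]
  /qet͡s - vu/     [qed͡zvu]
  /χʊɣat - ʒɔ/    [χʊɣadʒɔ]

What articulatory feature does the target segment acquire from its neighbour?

voicing

The segment that alternates is /ɣ/, which surfaces as [x] when adjacent to /ʈ/.
/ɣ/ is voiced while /ʈ/ is voiceless; the output [x] is voiceless, matching the trigger — so the feature that spreads is voicing.
The other alternating forms pattern the same way: /t͡s/ → [d͡z] before /v/ (voiceless → voiced, matching voiced); /t/ → [d] before /ʒ/ (voiceless → voiced, matching voiced) — only voicing changes, and always toward the following segment.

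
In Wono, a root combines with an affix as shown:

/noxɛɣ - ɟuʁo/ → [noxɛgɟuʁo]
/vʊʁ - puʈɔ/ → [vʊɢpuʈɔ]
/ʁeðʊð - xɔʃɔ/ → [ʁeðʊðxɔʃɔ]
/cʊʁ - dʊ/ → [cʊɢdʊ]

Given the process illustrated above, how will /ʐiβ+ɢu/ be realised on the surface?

The data show regressive manner assimilation: /ɣ/ → [g] before /ɟ/; /ʁ/ → [ɢ] before /p/; /ʁ/ → [ɢ] before /d/. In each pair only manner changes, matching the following consonant, while place and voice stay constant.
No alternation appears in [ʁeðʊðxɔʃɔ]: there the adjacent consonants already agree in manner (/ð/ and /x/ are both fricatives), so this form is consistent with the same rule.
The rule targets /β/ (voiced bilabial fricative), which sits before the trigger /ɢ/ (stop).
The voiced bilabial stop is [b], so /β/ → [b].

[ʐibɢu]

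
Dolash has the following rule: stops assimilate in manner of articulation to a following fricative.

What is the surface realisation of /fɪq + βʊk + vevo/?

[fɪχβʊxvevo]

The rule targets /q/ (voiceless uvular stop), which sits before the trigger /β/ (fricative).
The voiceless uvular fricative is [χ], so /q/ → [χ].
At the second juncture, /k/ likewise becomes [x] adjacent to /v/.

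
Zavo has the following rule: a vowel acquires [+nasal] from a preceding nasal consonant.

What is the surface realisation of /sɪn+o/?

[sɪnõ]

The vowel /o/ is adjacent to the preceding nasal /n/, so it acquires [+nasal] and surfaces as [õ].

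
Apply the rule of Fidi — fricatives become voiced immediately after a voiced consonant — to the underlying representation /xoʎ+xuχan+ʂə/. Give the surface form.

[xoʎɣuχanʐə]

The rule targets /x/ (voiceless velar fricative), which sits after the trigger /ʎ/ (voiced).
The voiced velar fricative is [ɣ], so /x/ → [ɣ].
The same rule applies at the second boundary: /ʂ/ → [ʐ] next to /n/.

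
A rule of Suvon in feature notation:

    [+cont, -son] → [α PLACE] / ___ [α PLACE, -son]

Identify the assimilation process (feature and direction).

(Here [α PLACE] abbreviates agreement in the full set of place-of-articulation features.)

regressive place assimilation

The rule copies the place features (abbreviated [PLACE]) from the environment onto the target, so the assimilating feature is place.
Since the environment is written after the underscore, the trigger follows the target; the direction is regressive.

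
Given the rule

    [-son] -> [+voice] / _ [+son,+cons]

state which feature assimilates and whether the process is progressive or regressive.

The target ([-son], obstruents) acquires [+voice] next to a sonorant consonant ([+son,+cons]) — it takes on the voicing of its neighbour, so the feature that spreads is voicing.
The conditioning segment sits to the right of the focus bar, meaning the trigger follows the segment that changes — regressive assimilation.

regressive voicing assimilation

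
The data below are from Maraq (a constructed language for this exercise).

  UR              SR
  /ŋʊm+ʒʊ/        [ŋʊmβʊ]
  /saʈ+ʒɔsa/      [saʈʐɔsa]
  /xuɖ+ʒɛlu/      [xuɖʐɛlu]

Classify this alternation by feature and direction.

Underlying /ʒ/ is realised as [β] next to /m/; /m/ itself does not change.
The change postalveolar → bilabial matches the place of the preceding /m/, identifying this as place assimilation.
Manner and voice are unchanged, so the assimilation is partial, not total.
The other alternating forms pattern the same way: /ʒ/ → [ʐ] after /ʈ/ (postalveolar → retroflex, matching retroflex); /ʒ/ → [ʐ] after /ɖ/ (postalveolar → retroflex, matching retroflex) — only place changes, and always toward the preceding segment.
The trigger is the preceding segment, so the direction is progressive (perseverative).

progressive place assimilation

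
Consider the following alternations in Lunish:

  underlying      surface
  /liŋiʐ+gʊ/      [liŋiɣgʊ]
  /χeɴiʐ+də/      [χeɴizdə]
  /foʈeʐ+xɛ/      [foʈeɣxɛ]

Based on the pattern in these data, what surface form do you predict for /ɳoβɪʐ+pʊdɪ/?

The data show regressive place assimilation: /ʐ/ → [ɣ] before /g/; /ʐ/ → [z] before /d/; /ʐ/ → [ɣ] before /x/. In each pair only place changes, matching the following consonant, while manner and voice stay constant.
The rule targets /ʐ/ (voiced retroflex fricative), which sits before the trigger /p/ (bilabial).
A voiced bilabial fricative is [β], so the surface segment is [β].

[ɳoβɪβpʊdɪ]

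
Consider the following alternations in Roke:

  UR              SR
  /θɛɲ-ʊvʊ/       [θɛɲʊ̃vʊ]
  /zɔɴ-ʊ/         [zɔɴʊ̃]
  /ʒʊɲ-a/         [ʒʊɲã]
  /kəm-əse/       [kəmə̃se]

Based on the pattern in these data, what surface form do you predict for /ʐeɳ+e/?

The data show progressive nasality assimilation (vowel nasalisation): /ʊ/ → [ʊ̃] after /ɲ/; /ʊ/ → [ʊ̃] after /ɴ/; /a/ → [ã] after /ɲ/; /ə/ → [ə̃] after /m/ — a vowel is nasalised by an immediately preceding nasal consonant.
The vowel /e/ is adjacent to the preceding nasal /ɳ/, so it acquires [+nasal] and surfaces as [ẽ].

[ʐeɳẽ]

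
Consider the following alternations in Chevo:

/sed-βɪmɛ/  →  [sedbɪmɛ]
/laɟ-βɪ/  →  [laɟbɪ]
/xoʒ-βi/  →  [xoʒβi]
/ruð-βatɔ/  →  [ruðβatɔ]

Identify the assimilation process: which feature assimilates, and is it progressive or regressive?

Comparing underlying and surface forms, /β/ → [b] is the alternation; the neighbouring /d/ is constant.
The change fricative → stop matches the manner of the preceding /d/, identifying this as manner assimilation.
Place and voice are unchanged, so the assimilation is partial, not total.
Checking the remaining alternation: /β/ → [b] after /ɟ/ (fricative → stop, matching a stop) — only manner changes, and always toward the preceding segment.
No alternation appears in [xoʒβi], [ruðβatɔ]: there the adjacent consonants already agree in manner (/β/ and /ʒ/ are both fricatives; /β/ and /ð/ are both fricatives), so these forms are consistent with the same rule.
The trigger is the preceding segment, so the direction is progressive (perseverative).

progressive manner assimilation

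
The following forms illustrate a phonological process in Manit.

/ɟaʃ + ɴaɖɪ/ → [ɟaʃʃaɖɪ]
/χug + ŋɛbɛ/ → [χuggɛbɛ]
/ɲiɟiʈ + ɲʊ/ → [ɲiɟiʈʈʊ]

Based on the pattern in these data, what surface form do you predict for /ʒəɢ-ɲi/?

[ʒəɢɢi]

The data show progressive total assimilation (/ɴ/ → [ʃ] after /ʃ/; /ŋ/ → [g] after /g/; /ɲ/ → [ʈ] after /ʈ/): in every case the target segment becomes identical to its preceding neighbour, copying more than a single feature.
/ɲ/ is the segment targeted by the rule; it sits immediately after /ɢ/, so it assimilates completely and surfaces as [ɢ].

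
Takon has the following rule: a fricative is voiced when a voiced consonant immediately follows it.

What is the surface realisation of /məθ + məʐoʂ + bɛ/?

[məðməʐoʐbɛ]

The rule targets /θ/ (voiceless dental fricative), which sits before the trigger /m/ (voiced).
The voiced dental fricative is [ð], so /θ/ → [ð].
At the second juncture, /ʂ/ likewise becomes [ʐ] adjacent to /b/.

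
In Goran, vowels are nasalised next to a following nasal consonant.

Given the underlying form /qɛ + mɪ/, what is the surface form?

/ɛ/ sits next to the nasal /m/ and is therefore nasalised to [ɛ̃].

[qɛ̃mɪ]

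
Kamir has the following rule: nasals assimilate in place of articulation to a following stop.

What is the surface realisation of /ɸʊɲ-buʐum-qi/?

[ɸʊmbuʐuɴqi]

/ɲ/ is a voiced palatal nasal. The following trigger /b/ is bilabial, so /ɲ/ must become bilabial as well.
A voiced bilabial nasal is [m], so the surface segment is [m].
At the second juncture, /m/ likewise becomes [ɴ] adjacent to /q/.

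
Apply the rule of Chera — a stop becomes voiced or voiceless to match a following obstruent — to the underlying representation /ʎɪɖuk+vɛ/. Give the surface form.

/k/ is a voiceless velar stop. The following trigger /v/ is voiced, so /k/ must become voiced as well.
The voiced velar stop is [g], so /k/ → [g].

[ʎɪɖugvɛ]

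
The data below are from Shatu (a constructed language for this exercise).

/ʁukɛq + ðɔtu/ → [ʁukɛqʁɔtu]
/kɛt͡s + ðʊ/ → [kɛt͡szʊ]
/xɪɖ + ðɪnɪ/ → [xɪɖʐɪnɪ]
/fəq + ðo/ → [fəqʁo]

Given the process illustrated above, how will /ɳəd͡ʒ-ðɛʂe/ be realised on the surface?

[ɳəd͡ʒʒɛʂe]

The data show progressive place assimilation: /ð/ → [ʁ] after /q/; /ð/ → [z] after /t͡s/; /ð/ → [ʐ] after /ɖ/. In each pair only place changes, matching the preceding consonant, while manner and voice stay constant.
/ð/ is a voiced dental fricative. The preceding trigger /d͡ʒ/ is postalveolar, so /ð/ must become postalveolar as well.
The voiced postalveolar fricative is [ʒ], so /ð/ → [ʒ].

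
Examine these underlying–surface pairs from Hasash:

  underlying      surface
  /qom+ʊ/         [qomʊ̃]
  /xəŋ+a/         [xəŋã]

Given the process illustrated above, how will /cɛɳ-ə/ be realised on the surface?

[cɛɳə̃]

The data show progressive nasality assimilation (vowel nasalisation): /ʊ/ → [ʊ̃] after /m/; /a/ → [ã] after /ŋ/ — a vowel is nasalised by an immediately preceding nasal consonant.
The vowel /ə/ is adjacent to the preceding nasal /ɳ/, so it acquires [+nasal] and surfaces as [ə̃].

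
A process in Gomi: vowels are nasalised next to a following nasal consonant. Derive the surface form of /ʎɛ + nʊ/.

/ɛ/ sits next to the nasal /n/ and is therefore nasalised to [ɛ̃].

[ʎɛ̃nʊ]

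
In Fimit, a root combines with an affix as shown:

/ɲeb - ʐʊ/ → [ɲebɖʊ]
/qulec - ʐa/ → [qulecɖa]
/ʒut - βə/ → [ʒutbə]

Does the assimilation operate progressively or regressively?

Underlying /ʐ/ is realised as [ɖ] next to /b/; /b/ itself does not change.
The change fricative → stop matches the manner of the preceding /b/, identifying this as manner assimilation.
The other alternating forms pattern the same way: /ʐ/ → [ɖ] after /c/ (fricative → stop, matching a stop); /β/ → [b] after /t/ (fricative → stop, matching a stop) — only manner changes, and always toward the preceding segment.
Since the segment that changes follows the conditioning segment, the assimilation is progressive.

progressive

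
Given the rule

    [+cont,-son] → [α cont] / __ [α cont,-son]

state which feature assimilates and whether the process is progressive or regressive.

The shared variable α links the value of [cont] on the target to that of the neighbouring obstruent. [cont] distinguishes stops from fricatives — a manner-of-articulation feature — so this is manner assimilation.
The conditioning segment sits to the right of the focus bar, meaning the trigger follows the segment that changes — regressive assimilation.

regressive manner assimilation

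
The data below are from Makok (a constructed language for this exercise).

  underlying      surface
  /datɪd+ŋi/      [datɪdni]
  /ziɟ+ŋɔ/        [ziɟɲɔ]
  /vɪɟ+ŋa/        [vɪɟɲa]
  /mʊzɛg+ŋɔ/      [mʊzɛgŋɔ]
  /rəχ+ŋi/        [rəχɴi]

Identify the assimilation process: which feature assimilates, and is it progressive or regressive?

progressive place assimilation

The segment that alternates is /ŋ/, which surfaces as [n] when adjacent to /d/.
The change velar → alveolar matches the place of the preceding /d/, identifying this as place assimilation.
Manner and voice are unchanged, so the assimilation is partial, not total.
Checking the remaining alternations: /ŋ/ → [ɲ] after /ɟ/ (velar → palatal, matching palatal); /ŋ/ → [ɴ] after /χ/ (velar → uvular, matching uvular) — only place changes, and always toward the preceding segment.
Nothing changes in [mʊzɛgŋɔ]: there the adjacent consonants already agree in place (/ŋ/ and /g/ are both velar), so this form is consistent with the same rule.
Since the segment that changes follows the conditioning segment, the assimilation is progressive.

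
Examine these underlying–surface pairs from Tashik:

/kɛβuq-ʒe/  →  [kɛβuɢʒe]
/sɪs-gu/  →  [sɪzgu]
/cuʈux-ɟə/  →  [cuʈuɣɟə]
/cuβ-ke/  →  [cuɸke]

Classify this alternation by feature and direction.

regressive voicing assimilation

Comparing underlying and surface forms, /q/ → [ɢ] is the alternation; the neighbouring /ʒ/ is constant.
/q/ is voiceless while /ʒ/ is voiced; the output [ɢ] is voiced, matching the trigger — so the feature that spreads is voicing.
Place and manner are unchanged, so the assimilation is partial, not total.
The other alternating forms pattern the same way: /s/ → [z] before /g/ (voiceless → voiced, matching voiced); /x/ → [ɣ] before /ɟ/ (voiceless → voiced, matching voiced); /β/ → [ɸ] before /k/ (voiced → voiceless, matching voiceless) — only voicing changes, and always toward the following segment.
Since the segment that changes precedes the conditioning segment, the assimilation is regressive.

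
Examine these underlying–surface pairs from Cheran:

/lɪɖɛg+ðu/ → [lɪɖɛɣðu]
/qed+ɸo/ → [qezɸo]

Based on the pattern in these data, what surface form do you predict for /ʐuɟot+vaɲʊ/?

The data show regressive manner assimilation: /g/ → [ɣ] before /ð/; /d/ → [z] before /ɸ/. In each pair only manner changes, matching the following consonant, while place and voice stay constant.
The rule targets /t/ (voiceless alveolar stop), which sits before the trigger /v/ (fricative).
Changing only its manner to fricative gives [s] — the voiceless alveolar fricative.

[ʐuɟosvaɲʊ]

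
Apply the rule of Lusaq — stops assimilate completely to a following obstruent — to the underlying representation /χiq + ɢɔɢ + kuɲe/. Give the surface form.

/q/ is the segment targeted by the rule; it sits immediately before /ɢ/, so it assimilates completely and surfaces as [ɢ].
At the second juncture, /ɢ/ likewise becomes [k] adjacent to /k/.

[χiɢɢɔkkuɲe]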